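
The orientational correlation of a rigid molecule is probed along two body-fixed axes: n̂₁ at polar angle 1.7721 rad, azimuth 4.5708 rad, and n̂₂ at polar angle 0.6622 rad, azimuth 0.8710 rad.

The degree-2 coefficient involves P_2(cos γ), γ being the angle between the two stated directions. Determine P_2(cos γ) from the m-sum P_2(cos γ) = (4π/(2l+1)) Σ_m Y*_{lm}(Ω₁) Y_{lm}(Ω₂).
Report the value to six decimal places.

0.170694

Expand P_2 via completeness: Σ_{m} conj(Y_{2,m}) at Ω₁ times Y_{2,m} at Ω₂ —
  m=-2: Y*=-0.356062+0.103613i  Y=-0.024879-0.143894i  product +0.023768+0.048657i
  m=-1: Y*=+0.021358+0.149835i  Y=+0.241271-0.286565i  product +0.048090+0.030030i
  m=+0: Y*=-0.277565-0.000000i  Y=+0.273087+0.000000i  product -0.075799-0.000000i
  m=+1: Y*=-0.021358+0.149835i  Y=-0.241271-0.286565i  product +0.048090-0.030030i
  m=+2: Y*=-0.356062-0.103613i  Y=-0.024879+0.143894i  product +0.023768-0.048657i
Total Σ_m = +0.067917+0.000000i. Multiply by 2.513274: +0.170694+0.000000i. P_2(cos γ) = 0.170694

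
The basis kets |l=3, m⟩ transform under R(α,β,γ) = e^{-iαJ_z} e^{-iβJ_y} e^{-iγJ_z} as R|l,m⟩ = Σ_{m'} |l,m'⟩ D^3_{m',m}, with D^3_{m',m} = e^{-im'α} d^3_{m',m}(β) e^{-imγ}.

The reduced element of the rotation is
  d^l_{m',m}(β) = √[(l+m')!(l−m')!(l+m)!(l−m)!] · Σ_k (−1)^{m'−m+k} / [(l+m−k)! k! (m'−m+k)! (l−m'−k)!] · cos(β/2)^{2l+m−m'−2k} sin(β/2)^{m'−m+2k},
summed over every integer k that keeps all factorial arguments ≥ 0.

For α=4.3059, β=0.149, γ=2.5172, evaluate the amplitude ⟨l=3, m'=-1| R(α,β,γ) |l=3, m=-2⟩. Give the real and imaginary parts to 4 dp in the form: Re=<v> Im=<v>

Re=0.2287 Im=-0.0194

D^3_{-1,-2}(4.3059,0.1490,2.5172) = e^{-i·-1·4.3059}·d^3_{-1,-2}(0.1490)·e^{-i·-2·2.5172}. Compute d first:
Half-angle: c=0.997226, s=0.074431. N=√(2·24·1·120)=75.894664
k: max(0,(-2)−(-1))=0 … min(3+(-2),3−(-1))=1
  k=0: (−1)^1·75.8947/(24)·0.9972^5·0.0744^1 = -0.232125
  k=1: (−1)^2·75.8947/(12)·0.9972^3·0.0744^3 = +0.002586
d^3_{-1,-2}(0.1490) = -0.232125 +0.002586 = -0.229539
Attach z-rotation phases: D = e^{-i(-1)(4.3059)}·(-0.229539)·e^{-i(-2)(2.5172)} = +0.228721-0.019368i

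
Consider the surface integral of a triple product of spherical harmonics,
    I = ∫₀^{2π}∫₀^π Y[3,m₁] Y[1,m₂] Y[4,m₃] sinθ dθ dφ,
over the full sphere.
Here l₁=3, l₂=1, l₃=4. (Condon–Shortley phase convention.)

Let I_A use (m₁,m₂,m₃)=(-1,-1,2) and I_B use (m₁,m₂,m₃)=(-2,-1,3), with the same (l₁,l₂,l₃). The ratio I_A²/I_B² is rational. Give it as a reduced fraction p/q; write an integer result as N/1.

l's match ⇒ only the (l;m) 3-j factors differ between A and B.
A: triangle coeff Δ(3,1,4) = 1/252; Σ_t [0,0]: t=0:+1/96 = 1/96; (3j)²=5/84 [(3 1 4; -1 -1 2)], sign=+1
B: triangle coeff Δ(3,1,4) = 1/252; Σ_t [0,0]: t=0:+1/240 = 1/240; (3j)²=1/12 [(3 1 4; -2 -1 3)], sign=-1
I_A²/I_B² = (5/84)/(1/12) = 5/7

5/7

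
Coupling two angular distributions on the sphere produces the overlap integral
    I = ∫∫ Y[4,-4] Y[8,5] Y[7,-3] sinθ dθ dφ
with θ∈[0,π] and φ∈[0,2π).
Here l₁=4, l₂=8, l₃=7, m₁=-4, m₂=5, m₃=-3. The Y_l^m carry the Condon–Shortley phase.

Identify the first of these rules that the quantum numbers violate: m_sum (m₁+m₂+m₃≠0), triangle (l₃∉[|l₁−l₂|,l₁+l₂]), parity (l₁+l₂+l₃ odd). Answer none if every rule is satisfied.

azimuthal sum: -4 + 5 − 3 = -2  ✗
4 ≤ 7 ≤ 12 (triangle on l)
L = 4 + 8 + 7 = 19 (odd)

m_sum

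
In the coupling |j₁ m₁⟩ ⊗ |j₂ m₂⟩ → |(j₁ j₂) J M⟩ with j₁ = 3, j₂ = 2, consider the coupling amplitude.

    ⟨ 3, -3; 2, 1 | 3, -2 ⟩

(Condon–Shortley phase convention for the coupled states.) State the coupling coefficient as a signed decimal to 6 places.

+0.645497

triangle: 2!·4!·2!/9! = 96/362880
(j±m)!: 0!·6!·3!·1!·1!·5! = 518400
prefactor² = (2J+1)·Δ·N² = 960
  k=2: +1/(2!·0!·4!·1!·0!·1!) = 1/48
Σ = 1/48  ⇒  CG² = 960·(1/48)² = 5/12
CG = +√(5/12) = +0.645497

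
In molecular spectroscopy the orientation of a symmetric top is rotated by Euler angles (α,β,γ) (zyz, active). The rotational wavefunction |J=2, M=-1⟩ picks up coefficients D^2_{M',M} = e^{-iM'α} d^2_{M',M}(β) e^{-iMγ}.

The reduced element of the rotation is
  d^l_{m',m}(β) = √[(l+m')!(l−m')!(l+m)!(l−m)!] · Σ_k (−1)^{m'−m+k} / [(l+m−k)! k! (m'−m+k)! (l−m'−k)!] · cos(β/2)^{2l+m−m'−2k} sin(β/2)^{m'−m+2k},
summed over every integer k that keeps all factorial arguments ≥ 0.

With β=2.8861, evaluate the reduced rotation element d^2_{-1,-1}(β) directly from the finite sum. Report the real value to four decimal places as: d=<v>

d=-0.0476

d^2_{-1,-1}(β=2.8861) via the finite sum:
c=cos(2.886100/2)=0.127399, s=sin(2.886100/2)=0.991852; N=√[1·6·1·6]=6.000000
k∈{0,1} keeps every argument non-negative
  k=0: (−1)^0·6.0000/(6)·0.1274^4·0.9919^0 = +0.000263
  k=1: (−1)^1·6.0000/(2)·0.1274^2·0.9919^2 = -0.047901
d^2_{-1,-1}(2.8861) = +0.000263 -0.047901 = -0.047638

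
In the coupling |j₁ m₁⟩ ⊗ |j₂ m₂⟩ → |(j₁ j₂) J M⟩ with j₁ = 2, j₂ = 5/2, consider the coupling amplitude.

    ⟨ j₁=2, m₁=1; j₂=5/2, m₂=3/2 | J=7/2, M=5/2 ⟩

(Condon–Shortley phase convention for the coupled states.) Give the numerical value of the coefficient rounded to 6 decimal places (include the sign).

-0.125988  (= −√(1/63))

triangle: 1!×3!×4!/9! = 144/362880
(j±m)!: 3!×1!×4!×1!×6!×1! = 103680
prefactor² = (2J+1)×Δ×N² = 2304/7
  k=0: +1/(0!×1!×1!×4!×2!×0!) = 1/48
  k=1: −1/(1!×0!×0!×3!×3!×1!) = -1/36
Σ = -1/144  ⇒  CG² = 2304/7×(-1/144)² = 1/63
CG = −√(1/63) = -0.125988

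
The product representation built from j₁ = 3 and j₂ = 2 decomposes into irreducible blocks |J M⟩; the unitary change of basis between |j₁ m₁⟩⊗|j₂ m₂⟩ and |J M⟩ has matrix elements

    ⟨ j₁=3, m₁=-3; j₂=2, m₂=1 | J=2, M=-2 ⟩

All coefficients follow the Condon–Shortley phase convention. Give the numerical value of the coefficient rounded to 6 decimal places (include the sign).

−√(5/14) = -0.597614

j₁+j₂−J=3  J+j₁−j₂=3  J−j₁+j₂=1  j₁+j₂+J+1=8
(j₁±m₁, j₂±m₂, J±M) = (0,6,3,1,0,4)
P² = 3240/7
sum k=3..3:
  [3] −1/36 = -1/36
S = -1/36
C² = P²·S² = 5/14 ; C = -0.597614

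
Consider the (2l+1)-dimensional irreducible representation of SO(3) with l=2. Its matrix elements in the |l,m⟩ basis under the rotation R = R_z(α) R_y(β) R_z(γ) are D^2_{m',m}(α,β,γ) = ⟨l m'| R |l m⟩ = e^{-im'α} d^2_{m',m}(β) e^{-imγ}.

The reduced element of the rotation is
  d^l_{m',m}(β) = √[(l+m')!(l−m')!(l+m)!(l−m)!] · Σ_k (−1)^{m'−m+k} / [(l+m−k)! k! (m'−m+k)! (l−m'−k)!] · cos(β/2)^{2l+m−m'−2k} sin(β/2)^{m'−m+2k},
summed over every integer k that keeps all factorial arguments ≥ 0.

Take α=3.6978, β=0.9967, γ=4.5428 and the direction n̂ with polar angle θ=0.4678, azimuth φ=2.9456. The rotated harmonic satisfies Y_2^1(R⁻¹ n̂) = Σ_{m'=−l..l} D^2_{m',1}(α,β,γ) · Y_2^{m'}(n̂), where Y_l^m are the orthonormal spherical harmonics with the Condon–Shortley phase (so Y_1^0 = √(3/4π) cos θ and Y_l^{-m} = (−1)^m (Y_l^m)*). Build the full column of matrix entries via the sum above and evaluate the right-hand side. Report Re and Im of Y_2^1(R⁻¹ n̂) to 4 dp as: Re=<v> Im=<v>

Need the full column D^2_{m',1} for m'=−2..2 at α=3.6978, β=0.9967, γ=4.5428.
cos(β/2)=0.878372, sin(β/2)=0.477977
d^2_{-2,1}: single k=3 term ⇒ +0.191836;  D = -0.183891+0.054634i
d^2_{-1,1}: k∈[2..3] ⇒ +0.528801 -0.052195 = +0.476606;  D = +0.316339-0.356488i
d^2_{0,1}: k∈[1..2] ⇒ +0.793448 -0.234950 = +0.558498;  D = -0.094262+0.550486i
d^2_{1,1}: k∈[0..1] ⇒ +0.595271 -0.528801 = +0.066470;  D = -0.025063-0.061564i
d^2_{2,1}: single k=0 term ⇒ -0.647848;  D = -0.524252-0.380613i
Y_2^{m'}(θ=0.4678,φ=2.9456) and Σ D·Y over m':
  (-0.1839+0.0546i)·(+0.0726+0.0300i)  (+0.3163-0.3565i)·(-0.3050-0.0606i)  (-0.0943+0.5505i)·(+0.4384+0.0000i)  (-0.0251-0.0616i)·(+0.3050-0.0606i)  (-0.5243-0.3806i)·(+0.0726-0.0300i)
Y_2^1(R⁻¹ n̂) = -0.235218+0.300191i

Re=-0.2352 Im=0.3002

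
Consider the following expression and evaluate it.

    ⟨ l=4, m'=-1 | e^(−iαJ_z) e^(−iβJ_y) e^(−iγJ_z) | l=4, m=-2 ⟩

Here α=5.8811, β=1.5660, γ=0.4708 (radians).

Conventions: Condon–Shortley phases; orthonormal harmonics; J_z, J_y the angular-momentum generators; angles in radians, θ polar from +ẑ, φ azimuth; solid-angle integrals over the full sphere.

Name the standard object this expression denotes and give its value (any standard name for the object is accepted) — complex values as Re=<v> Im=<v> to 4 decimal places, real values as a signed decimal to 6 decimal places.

Wigner D-matrix element, Re=0.1575 Im=0.0943

This is a Wigner D-matrix element — the rotation-matrix element ⟨l m'| R(α,β,γ) |l m⟩ in the angular-momentum basis.
Split into d^4_{-1,-2}(β=1.5660) × two z-phases.
With c≡cos(β/2)=0.708801 and s≡sin(β/2)=0.705409, N=[6·120·2·720]^{1/2}=1018.233765
k∈{0,1,2} keeps every argument non-negative
  k=0: (−1)^1·1018.2338/(240)·0.7088^7·0.7054^1 = -0.268996
  k=1: (−1)^2·1018.2338/(48)·0.7088^5·0.7054^3 = +1.332138
  k=2: (−1)^3·1018.2338/(72)·0.7088^3·0.7054^5 = -0.879614
d^4_{-1,-2}(1.5660) = -0.268996 +1.332138 -0.879614 = +0.183529
Attach z-rotation phases: D = e^{-i(-1)(5.8811)}·(+0.183529)·e^{-i(-2)(0.4708)} = +0.157460+0.094282i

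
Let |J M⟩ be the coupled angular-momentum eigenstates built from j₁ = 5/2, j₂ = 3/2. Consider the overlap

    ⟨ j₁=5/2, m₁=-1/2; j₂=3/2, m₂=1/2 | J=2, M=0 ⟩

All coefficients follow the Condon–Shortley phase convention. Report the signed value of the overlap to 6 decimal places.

triangle: 2!·3!·1!/7! = 12/5040
(j±m)!: 2!·3!·2!·1!·2!·2! = 96
prefactor² = (2J+1)·Δ·N² = 8/7
  k=1: −1/(1!·1!·2!·1!·1!·0!) = -1/2
  k=2: +1/(2!·0!·1!·0!·2!·1!) = 1/4
Σ = -1/4  ⇒  CG² = 8/7·(-1/4)² = 1/14
CG = −√(1/14) = -0.267261

-0.267261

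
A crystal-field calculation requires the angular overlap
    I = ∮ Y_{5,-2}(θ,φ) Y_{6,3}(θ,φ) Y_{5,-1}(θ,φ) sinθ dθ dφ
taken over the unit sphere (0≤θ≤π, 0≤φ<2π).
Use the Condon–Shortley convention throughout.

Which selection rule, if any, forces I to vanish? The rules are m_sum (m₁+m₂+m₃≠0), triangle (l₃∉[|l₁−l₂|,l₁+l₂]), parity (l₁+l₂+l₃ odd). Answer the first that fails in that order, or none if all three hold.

m₁+m₂+m₃ = -2 + 3 − 1 = 0  ✓
triangle: |5−6|=1 ≤ l₃=5 ≤ 5+6=11  ✓
parity: l₁+l₂+l₃ = 16 is even  ✓

none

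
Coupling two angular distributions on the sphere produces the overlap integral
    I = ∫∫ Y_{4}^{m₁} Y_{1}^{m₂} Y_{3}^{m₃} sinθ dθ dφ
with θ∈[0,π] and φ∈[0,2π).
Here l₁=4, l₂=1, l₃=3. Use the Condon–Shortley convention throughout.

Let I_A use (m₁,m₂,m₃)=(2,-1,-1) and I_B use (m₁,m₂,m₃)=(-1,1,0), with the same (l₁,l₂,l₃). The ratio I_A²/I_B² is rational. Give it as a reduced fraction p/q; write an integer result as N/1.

3/2

Shared (l₁,l₂,l₃)=(4,1,3): N and (l;000)² cancel in I_A²/I_B².
A: Δ = 2!·6!·0!/9! = 1/252; Racah Σ t=0..0: t=0:+1/96 = 1/96; ⇒ 3j(4 1 3; 2 -1 -1)² = 5/84, sgn +1
B: Δ = 2!·6!·0!/9! = 1/252; Racah Σ t=2..2: t=2:+1/72 = 1/72; ⇒ 3j(4 1 3; -1 1 0)² = 5/126, sgn -1
I_A²/I_B² = (5/84)/(5/126) = 3/2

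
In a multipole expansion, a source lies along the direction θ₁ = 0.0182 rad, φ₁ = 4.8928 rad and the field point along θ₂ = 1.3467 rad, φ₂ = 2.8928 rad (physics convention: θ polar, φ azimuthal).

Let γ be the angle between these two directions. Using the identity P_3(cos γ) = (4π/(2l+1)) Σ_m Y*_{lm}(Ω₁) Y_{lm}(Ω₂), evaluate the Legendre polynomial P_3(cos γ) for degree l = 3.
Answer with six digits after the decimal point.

-0.297429

Expand P_3 via completeness: Σ_{m} conj(Y_{3,m}) at Ω₁ times Y_{3,m} at Ω₂ —
  m=-3: Y*=(-0.000001, 0.000002)  Y=(-0.283899, -0.262565)  product (0.000001, -0.000000)
  m=-2: Y*=(-0.000317, -0.000119)  Y=(0.189715, 0.103048)  product (-0.000048, -0.000055)
  m=-1: Y*=(0.004220, -0.023135)  Y=(0.229988, 0.058430)  product (0.002322, -0.005074)
  m=+0: Y*=(0.745611, -0.000000)  Y=(-0.228311, 0.000000)  product (-0.170231, 0.000000)
  m=+1: Y*=(-0.004220, -0.023135)  Y=(-0.229988, 0.058430)  product (0.002322, 0.005074)
  m=+2: Y*=(-0.000317, 0.000119)  Y=(0.189715, -0.103048)  product (-0.000048, 0.000055)
  m=+3: Y*=(0.000001, 0.000002)  Y=(0.283899, -0.262565)  product (0.000001, 0.000000)
Total Σ_m = (-0.165680, -0.000000). Multiply by 1.795196: (-0.297429, -0.000000). P_3(cos γ) = -0.297429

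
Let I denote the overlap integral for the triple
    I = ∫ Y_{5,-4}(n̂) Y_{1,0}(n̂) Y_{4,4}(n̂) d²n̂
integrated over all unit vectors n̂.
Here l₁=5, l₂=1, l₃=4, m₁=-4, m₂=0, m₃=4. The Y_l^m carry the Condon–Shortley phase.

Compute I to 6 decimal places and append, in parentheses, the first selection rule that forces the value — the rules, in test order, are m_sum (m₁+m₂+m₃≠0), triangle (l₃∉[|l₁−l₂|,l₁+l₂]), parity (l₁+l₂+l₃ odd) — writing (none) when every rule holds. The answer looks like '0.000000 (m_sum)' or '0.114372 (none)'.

0.147319 (none)

m-sum 0 ✓  L=10 even ✓  4≤4≤6 ✓
Π(2lᵢ+1) = 11×3×9 = 297
triangle coeff Δ(5,1,4) = 1/495
Σ_t [1,1]: t=1:−1/576 = -1/576
(3j)²=5/99 [(5 1 4; 0 0 0)], sign=-1
Σ_t [1,1]: t=1:−1/40320 = -1/40320
(3j)²=1/55 [(5 1 4; -4 0 4)], sign=-1
⇒ 4πI² = 3/11
I = (+1)√(3/11/(4π)) = 0.14731920
No selection rule forces the value: the integral is nonzero (none).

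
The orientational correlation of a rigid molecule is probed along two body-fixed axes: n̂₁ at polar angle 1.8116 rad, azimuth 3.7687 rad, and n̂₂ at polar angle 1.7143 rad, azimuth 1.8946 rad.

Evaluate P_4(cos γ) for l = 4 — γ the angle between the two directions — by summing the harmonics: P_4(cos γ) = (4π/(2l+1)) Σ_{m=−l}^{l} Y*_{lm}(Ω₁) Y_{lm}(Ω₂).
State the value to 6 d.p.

0.152940

Addition theorem: P_4(cos γ) = (4π/9) Σ_m Y*_{lm}(Ω₁) Y_{lm}(Ω₂), m = −4…4:
  m=-4: (-0.317326, 0.232908) × (0.115541, -0.408594) = (0.058501, 0.156568)  (running Σ = (0.058501, 0.156568))
  m=-3: (-0.083541, 0.260327) × (-0.143289, -0.097900) = (0.037456, -0.029123)  (running Σ = (0.095957, 0.127445))
  m=-2: (-0.059117, -0.180455) × (0.223921, -0.169382) = (-0.043803, -0.030394)  (running Σ = (0.052154, 0.097050))
  m=-1: (-0.230840, -0.167288) × (-0.060866, -0.181357) = (-0.016288, 0.052047)  (running Σ = (0.035865, 0.149097))
  m=0: (0.148839, -0.000000) × (0.253999, 0.000000) = (0.037805, 0.000000)  (running Σ = (0.073670, 0.149097))
  m=1: (0.230840, -0.167288) × (0.060866, -0.181357) = (-0.016288, -0.052047)  (running Σ = (0.057382, 0.097050))
  m=2: (-0.059117, 0.180455) × (0.223921, 0.169382) = (-0.043803, 0.030394)  (running Σ = (0.013578, 0.127445))
  m=3: (0.083541, 0.260327) × (0.143289, -0.097900) = (0.037456, 0.029123)  (running Σ = (0.051035, 0.156568))
  m=4: (-0.317326, -0.232908) × (0.115541, 0.408594) = (0.058501, -0.156568)  (running Σ = (0.109535, 0.000000))
Accumulated sum (0.109535, 0.000000); after 4π/(2l+1) scaling, (0.152940, 0.000000) ⇒ P_4 = 0.152940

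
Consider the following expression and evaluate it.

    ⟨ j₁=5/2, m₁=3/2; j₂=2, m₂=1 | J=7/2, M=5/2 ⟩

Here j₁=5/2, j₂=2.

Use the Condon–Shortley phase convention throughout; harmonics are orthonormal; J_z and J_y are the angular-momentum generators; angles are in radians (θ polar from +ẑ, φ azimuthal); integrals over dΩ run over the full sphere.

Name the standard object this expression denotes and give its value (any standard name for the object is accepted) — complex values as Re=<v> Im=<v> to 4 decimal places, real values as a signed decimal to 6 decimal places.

Clebsch–Gordan coefficient, +√(1/63) ≈ +0.125988

This is a Clebsch–Gordan (vector-coupling) coefficient.
√[8·1!4!3!/9! · 4!1!3!1!6!1!] = √(2304/7)
  +(−1)^0/∏(0,1,1,3,3,0)! = 1/36  (running 1/36)
  +(−1)^1/∏(1,0,0,2,4,1)! = -1/48  (running 1/144)
⟨..|..⟩ = √(2304/7)·(1/144) = +0.125988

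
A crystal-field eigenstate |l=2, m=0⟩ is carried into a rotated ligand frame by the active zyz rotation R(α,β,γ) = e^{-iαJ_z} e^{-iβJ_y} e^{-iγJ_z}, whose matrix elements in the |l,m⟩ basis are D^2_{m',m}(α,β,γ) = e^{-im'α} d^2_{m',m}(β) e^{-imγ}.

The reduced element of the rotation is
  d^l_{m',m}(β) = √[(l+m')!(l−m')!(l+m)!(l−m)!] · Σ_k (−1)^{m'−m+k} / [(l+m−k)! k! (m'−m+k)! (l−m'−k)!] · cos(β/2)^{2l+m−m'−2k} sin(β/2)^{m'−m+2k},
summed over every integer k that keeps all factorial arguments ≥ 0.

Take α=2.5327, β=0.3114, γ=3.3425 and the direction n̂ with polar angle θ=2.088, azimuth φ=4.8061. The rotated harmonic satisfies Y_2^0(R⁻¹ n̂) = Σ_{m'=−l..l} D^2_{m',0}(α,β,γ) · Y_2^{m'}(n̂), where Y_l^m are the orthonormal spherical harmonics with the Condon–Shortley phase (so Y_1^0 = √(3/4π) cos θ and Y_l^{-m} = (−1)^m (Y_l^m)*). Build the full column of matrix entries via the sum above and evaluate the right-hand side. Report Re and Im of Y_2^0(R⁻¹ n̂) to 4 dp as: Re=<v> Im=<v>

Need the full column D^2_{m',0} for m'=−2..2 at α=2.5327, β=0.3114, γ=3.3425.
cos(β/2)=0.987903, sin(β/2)=0.155072
d^2_{-2,0}: single k=2 term ⇒ +0.057487;  D = +0.019875-0.053942i
d^2_{-1,0}: k∈[1..2] ⇒ +0.366228 -0.009024 = +0.357204;  D = -0.293008+0.204306i
d^2_{0,0}: k∈[0..2] ⇒ +0.952484 -0.093876 +0.000578 = +0.859186;  D = +0.859186+0.000000i
d^2_{1,0}: k∈[0..1] ⇒ -0.366228 +0.009024 = -0.357204;  D = +0.293008+0.204306i
d^2_{2,0}: single k=0 term ⇒ +0.057487;  D = +0.019875+0.053942i
Y_2^{m'}(θ=2.088,φ=4.8061) and Σ D·Y over m':
  (+0.0199-0.0539i)·(-0.2867+0.0544i)  (-0.2930+0.2043i)·(-0.0311-0.3306i)  (+0.8592+0.0000i)·(-0.0841+0.0000i)  (+0.2930+0.2043i)·(+0.0311-0.3306i)  (+0.0199+0.0539i)·(-0.2867-0.0544i)
Y_2^0(R⁻¹ n̂) = +0.075520-0.000000i

Re=0.0755 Im=0.0000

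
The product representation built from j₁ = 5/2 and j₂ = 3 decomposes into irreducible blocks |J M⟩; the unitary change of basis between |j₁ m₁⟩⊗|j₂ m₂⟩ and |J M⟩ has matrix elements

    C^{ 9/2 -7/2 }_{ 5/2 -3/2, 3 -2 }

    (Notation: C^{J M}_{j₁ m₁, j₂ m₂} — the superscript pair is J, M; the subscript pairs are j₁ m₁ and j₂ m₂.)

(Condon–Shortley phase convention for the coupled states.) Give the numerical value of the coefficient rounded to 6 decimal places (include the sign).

√[10·1!4!5!/11! · 1!4!1!5!1!8!] = √(921600/11)
  +(−1)^0/∏(0,1,4,1,0,4)! = 1/576  (running 1/576)
  +(−1)^1/∏(1,0,3,0,1,5)! = -1/720  (running 1/2880)
⟨..|..⟩ = √(921600/11)·(1/2880) = +0.100504

+√(1/99) ≈ +0.100504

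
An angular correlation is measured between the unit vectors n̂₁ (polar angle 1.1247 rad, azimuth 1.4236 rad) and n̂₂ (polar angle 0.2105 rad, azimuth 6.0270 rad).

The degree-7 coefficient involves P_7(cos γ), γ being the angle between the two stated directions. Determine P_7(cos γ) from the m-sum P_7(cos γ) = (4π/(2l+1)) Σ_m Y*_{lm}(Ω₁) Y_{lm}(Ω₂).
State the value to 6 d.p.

Summing Y*_{l m}(θ₁,φ₁)·Y_{l m}(θ₂,φ₂) over m ∈ [−7, 7]; prefactor 4π/(2·7+1) = 0.837758:
  m=-7: Y*=(-0.208519, -0.125112)  Y=(-0.000002, 0.000008)  product (0.000001, -0.000002)
  m=-6: Y*=(-0.276186, 0.336263)  Y=(0.000005, 0.000152)  product (-0.000053, -0.000040)
  m=-5: Y*=(0.208994, 0.230742)  Y=(0.000478, 0.001601)  product (-0.000270, 0.000445)
  m=-4: Y*=(-0.101170, 0.067561)  Y=(0.006701, 0.011027)  product (-0.001423, -0.000663)
  m=-3: Y*=(0.150338, 0.318025)  Y=(0.051275, 0.049576)  product (-0.008058, 0.023760)
  m=-2: Y*=(0.027397, -0.008307)  Y=(0.236319, 0.132924)  product (0.007579, 0.001679)
  m=-1: Y*=(0.048552, 0.327457)  Y=(0.601813, 0.157640)  product (-0.022401, 0.204722)
  m=+0: Y*=(0.070425, -0.000000)  Y=(0.511918, 0.000000)  product (0.036052, 0.000000)
  m=+1: Y*=(-0.048552, 0.327457)  Y=(-0.601813, 0.157640)  product (-0.022401, -0.204722)
  m=+2: Y*=(0.027397, 0.008307)  Y=(0.236319, -0.132924)  product (0.007579, -0.001679)
  m=+3: Y*=(-0.150338, 0.318025)  Y=(-0.051275, 0.049576)  product (-0.008058, -0.023760)
  m=+4: Y*=(-0.101170, -0.067561)  Y=(0.006701, -0.011027)  product (-0.001423, 0.000663)
  m=+5: Y*=(-0.208994, 0.230742)  Y=(-0.000478, 0.001601)  product (-0.000270, -0.000445)
  m=+6: Y*=(-0.276186, -0.336263)  Y=(0.000005, -0.000152)  product (-0.000053, 0.000040)
  m=+7: Y*=(0.208519, -0.125112)  Y=(0.000002, 0.000008)  product (0.000001, 0.000002)
Σ over m = (-0.013197, -0.000000); ×(4π/15) → (-0.011056, -0.000000). Real part: -0.011056

-0.011056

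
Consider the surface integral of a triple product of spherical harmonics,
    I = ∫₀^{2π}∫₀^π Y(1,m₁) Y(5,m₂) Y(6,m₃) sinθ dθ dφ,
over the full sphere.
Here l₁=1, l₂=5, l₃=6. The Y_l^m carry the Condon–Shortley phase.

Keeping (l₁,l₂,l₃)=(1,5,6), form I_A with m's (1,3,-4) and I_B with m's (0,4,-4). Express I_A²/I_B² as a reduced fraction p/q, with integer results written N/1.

Shared (l₁,l₂,l₃)=(1,5,6): N and (l;000)² cancel in I_A²/I_B².
A: Δ = 0!·2!·10!/13! = 1/858; Racah Σ t=0..0: t=0:+1/161280 = 1/161280; ⇒ 3j(1 5 6; 1 3 -4)² = 15/286, sgn +1
B: Δ = 0!·2!·10!/13! = 1/858; Racah Σ t=0..0: t=0:+1/362880 = 1/362880; ⇒ 3j(1 5 6; 0 4 -4)² = 10/429, sgn +1
I_A²/I_B² = (15/286)/(10/429) = 9/4

9/4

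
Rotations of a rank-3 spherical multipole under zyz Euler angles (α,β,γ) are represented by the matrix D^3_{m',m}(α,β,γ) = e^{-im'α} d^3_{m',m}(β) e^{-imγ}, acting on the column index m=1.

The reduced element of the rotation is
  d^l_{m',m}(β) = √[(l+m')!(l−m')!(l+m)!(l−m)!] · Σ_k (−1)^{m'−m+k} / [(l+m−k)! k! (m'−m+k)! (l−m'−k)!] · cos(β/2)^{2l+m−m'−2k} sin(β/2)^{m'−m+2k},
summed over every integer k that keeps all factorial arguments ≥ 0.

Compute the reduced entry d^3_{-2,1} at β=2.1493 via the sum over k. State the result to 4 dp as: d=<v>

d=-0.3278

d^3_{-2,1}(β=2.1493) via the finite sum:
c=cos(2.149300/2)=0.476040, s=sin(2.149300/2)=0.879424; N=√[1·120·24·2]=75.894664
k∈{3,4} keeps every argument non-negative
  k=3: (−1)^0·75.8947/(12)·0.4760^3·0.8794^3 = +0.464039
  k=4: (−1)^1·75.8947/(24)·0.4760^1·0.8794^5 = -0.791834
d^3_{-2,1}(2.1493) = +0.464039 -0.791834 = -0.327794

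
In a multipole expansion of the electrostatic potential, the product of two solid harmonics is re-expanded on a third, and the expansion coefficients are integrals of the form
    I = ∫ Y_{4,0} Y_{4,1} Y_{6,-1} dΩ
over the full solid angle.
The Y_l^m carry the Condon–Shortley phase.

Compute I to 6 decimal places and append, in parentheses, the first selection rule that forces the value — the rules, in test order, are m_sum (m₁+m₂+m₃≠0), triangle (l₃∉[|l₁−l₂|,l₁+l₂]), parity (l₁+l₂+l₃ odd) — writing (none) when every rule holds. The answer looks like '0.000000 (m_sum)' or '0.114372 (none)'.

-0.103072 (none)

Rules hold: Σm=0, L=14 even, 0≤6≤8.
N = 9·9·13 = 1053
Δ = 2!·6!·6!/15! = 1/1261260
Racah Σ t=0..2: t=0:+1/4608 t=1:−1/1296 t=2:+1/4608 = -7/20736
⇒ 3j(4 4 6; 0 0 0)² = 20/1287, sgn -1
Racah Σ t=0..2: t=0:+1/11520 t=1:−1/1728 t=2:+1/3456 = -7/34560
⇒ 3j(4 4 6; 0 1 -1)² = 7/858, sgn +1
4πI² = N·(3j₀)²·(3jₘ)² = 210/1573
I = -1·√(0.133503/4π) = -0.10307192
No selection rule forces the value: the integral is nonzero (none).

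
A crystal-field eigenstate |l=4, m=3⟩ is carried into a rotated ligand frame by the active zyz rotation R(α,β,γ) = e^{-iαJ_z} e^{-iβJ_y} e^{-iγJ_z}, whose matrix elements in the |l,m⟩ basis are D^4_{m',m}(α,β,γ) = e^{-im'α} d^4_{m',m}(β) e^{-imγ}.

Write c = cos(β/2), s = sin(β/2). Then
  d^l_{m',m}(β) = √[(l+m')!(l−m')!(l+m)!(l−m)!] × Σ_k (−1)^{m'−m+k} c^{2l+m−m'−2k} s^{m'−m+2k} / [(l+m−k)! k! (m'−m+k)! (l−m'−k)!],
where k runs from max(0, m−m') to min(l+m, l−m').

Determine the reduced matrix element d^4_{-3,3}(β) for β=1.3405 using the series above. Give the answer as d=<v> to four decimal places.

d^4_{-3,3}(β=1.3405) via the finite sum:
Half-angle: c=0.783666, s=0.621182. N=√(1·5040·5040·1)=5040.000000
k∈{6,7} keeps every argument non-negative
  k=6: (−1)^0·5040.0000/(720)·0.7837^2·0.6212^6 = +0.246987
  k=7: (−1)^1·5040.0000/(5040)·0.7837^0·0.6212^8 = -0.022169
d^4_{-3,3}(1.3405) = +0.246987 -0.022169 = +0.224817

d=0.2248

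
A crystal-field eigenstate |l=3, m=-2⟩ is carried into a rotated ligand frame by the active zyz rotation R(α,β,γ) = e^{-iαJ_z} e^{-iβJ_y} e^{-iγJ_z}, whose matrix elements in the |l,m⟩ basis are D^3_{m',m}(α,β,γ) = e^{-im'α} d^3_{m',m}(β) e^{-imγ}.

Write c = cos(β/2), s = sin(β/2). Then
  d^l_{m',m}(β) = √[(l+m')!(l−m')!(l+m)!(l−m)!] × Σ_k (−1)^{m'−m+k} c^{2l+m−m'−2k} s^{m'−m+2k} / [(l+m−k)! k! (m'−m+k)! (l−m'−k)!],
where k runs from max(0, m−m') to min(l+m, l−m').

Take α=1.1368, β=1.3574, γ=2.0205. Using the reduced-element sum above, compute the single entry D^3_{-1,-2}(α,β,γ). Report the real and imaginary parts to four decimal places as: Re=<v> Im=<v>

First d^3_{-1,-2}(β=1.3574), then the phase factors e^{-i(-1)α} and e^{-i(-2)γ}:
c=cos(1.357400/2)=0.778389, s=sin(1.357400/2)=0.627782; N=√[2·24·1·120]=75.894664
k: max(0,(-2)−(-1))=0 … min(3+(-2),3−(-1))=1
  k=0: (−1)^1·75.8947/(24)·0.7784^5·0.6278^1 = -0.567275
  k=1: (−1)^2·75.8947/(12)·0.7784^3·0.6278^3 = +0.737984
d^3_{-1,-2}(1.3574) = -0.567275 +0.737984 = +0.170709
Attach z-rotation phases: D = e^{-i(-1)(1.1368)}·(+0.170709)·e^{-i(-2)(2.0205)} = +0.076612-0.152552i

Re=0.0766 Im=-0.1526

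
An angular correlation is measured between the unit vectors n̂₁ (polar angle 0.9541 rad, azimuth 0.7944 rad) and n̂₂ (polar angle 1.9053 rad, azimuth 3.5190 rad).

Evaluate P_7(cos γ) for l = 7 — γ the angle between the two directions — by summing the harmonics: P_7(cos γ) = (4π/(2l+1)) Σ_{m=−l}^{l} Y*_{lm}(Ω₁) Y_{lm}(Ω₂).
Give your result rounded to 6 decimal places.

Expand P_7 via completeness: Σ_{m} conj(Y_{7,m}) at Ω₁ times Y_{7,m} at Ω₂ —
  [-7]  conj(Y_{7,-7})(Ω₁) = +0.090211-0.079503i ; Y_{7,-7}(Ω₂) = +0.294445+0.160757i ; Δ = +0.039343-0.008907i
  [-6]  conj(Y_{7,-6})(Ω₁) = +0.017219-0.318494i ; Y_{7,-6}(Ω₂) = +0.278927+0.335455i ; Δ = +0.111643-0.083060i
  [-5]  conj(Y_{7,-5})(Ω₁) = -0.299455-0.327702i ; Y_{7,-5}(Ω₂) = +0.034421+0.105192i ; Δ = +0.024164-0.042780i
  [-4]  conj(Y_{7,-4})(Ω₁) = -0.253284-0.009124i ; Y_{7,-4}(Ω₂) = +0.018745-0.306069i ; Δ = -0.007540+0.077351i
  [-3]  conj(Y_{7,-3})(Ω₁) = +0.134182-0.127123i ; Y_{7,-3}(Ω₂) = +0.097097-0.207012i ; Δ = -0.013287-0.040121i
  [-2]  conj(Y_{7,-2})(Ω₁) = +0.006282-0.348888i ; Y_{7,-2}(Ω₂) = -0.160410+0.150886i ; Δ = +0.051635+0.056913i
  [-1]  conj(Y_{7,-1})(Ω₁) = +0.030274+0.030824i ; Y_{7,-1}(Ω₂) = -0.243268+0.096434i ; Δ = -0.010337-0.004579i
  [+0]  conj(Y_{7,0})(Ω₁) = +0.350843-0.000000i ; Y_{7,0}(Ω₂) = +0.191946+0.000000i ; Δ = +0.067343+0.000000i
  [+1]  conj(Y_{7,1})(Ω₁) = -0.030274+0.030824i ; Y_{7,1}(Ω₂) = +0.243268+0.096434i ; Δ = -0.010337+0.004579i
  [+2]  conj(Y_{7,2})(Ω₁) = +0.006282+0.348888i ; Y_{7,2}(Ω₂) = -0.160410-0.150886i ; Δ = +0.051635-0.056913i
  [+3]  conj(Y_{7,3})(Ω₁) = -0.134182-0.127123i ; Y_{7,3}(Ω₂) = -0.097097-0.207012i ; Δ = -0.013287+0.040121i
  [+4]  conj(Y_{7,4})(Ω₁) = -0.253284+0.009124i ; Y_{7,4}(Ω₂) = +0.018745+0.306069i ; Δ = -0.007540-0.077351i
  [+5]  conj(Y_{7,5})(Ω₁) = +0.299455-0.327702i ; Y_{7,5}(Ω₂) = -0.034421+0.105192i ; Δ = +0.024164+0.042780i
  [+6]  conj(Y_{7,6})(Ω₁) = +0.017219+0.318494i ; Y_{7,6}(Ω₂) = +0.278927-0.335455i ; Δ = +0.111643+0.083060i
  [+7]  conj(Y_{7,7})(Ω₁) = -0.090211-0.079503i ; Y_{7,7}(Ω₂) = -0.294445+0.160757i ; Δ = +0.039343+0.008907i
Total Σ_m = +0.458583+0.000000i. Multiply by 0.837758: +0.384182+0.000000i. P_7(cos γ) = 0.384182

0.384182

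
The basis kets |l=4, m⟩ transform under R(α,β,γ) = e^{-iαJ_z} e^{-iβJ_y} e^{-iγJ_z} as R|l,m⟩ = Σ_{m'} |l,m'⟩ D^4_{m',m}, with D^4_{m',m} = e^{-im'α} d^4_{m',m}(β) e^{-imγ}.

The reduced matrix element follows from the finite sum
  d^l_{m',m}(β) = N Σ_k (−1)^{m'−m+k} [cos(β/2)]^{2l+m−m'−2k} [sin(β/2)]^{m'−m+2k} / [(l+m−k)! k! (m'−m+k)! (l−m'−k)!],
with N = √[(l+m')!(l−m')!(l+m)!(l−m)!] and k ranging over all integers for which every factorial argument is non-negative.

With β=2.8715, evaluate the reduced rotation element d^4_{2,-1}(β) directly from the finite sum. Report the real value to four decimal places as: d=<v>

d^4_{2,-1}(β=2.8715) via the finite sum:
Half-angle: c=0.134636, s=0.990895. N=√(720·2·6·120)=1018.233765
The bounds max(0,m−m')=0 and min(l+m,l−m')=2 give 3 terms
  k=0: (−1)^3·1018.2338/(72)·0.1346^5·0.9909^3 = -0.000609
  k=1: (−1)^4·1018.2338/(48)·0.1346^3·0.9909^5 = +0.049457
  k=2: (−1)^5·1018.2338/(240)·0.1346^1·0.9909^7 = -0.535787
d^4_{2,-1}(2.8715) = -0.000609 +0.049457 -0.535787 = -0.486938

d=-0.4869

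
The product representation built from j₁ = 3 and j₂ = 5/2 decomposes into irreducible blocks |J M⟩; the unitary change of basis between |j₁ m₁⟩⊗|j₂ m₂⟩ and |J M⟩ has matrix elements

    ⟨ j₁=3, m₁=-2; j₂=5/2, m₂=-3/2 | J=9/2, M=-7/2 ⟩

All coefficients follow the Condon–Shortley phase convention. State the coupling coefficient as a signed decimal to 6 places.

-0.100504  (= −√(1/99))

√[10·1!5!4!/11! · 1!5!1!4!1!8!] = √(921600/11)
  +(−1)^0/∏(0,1,5,1,0,3)! = 1/720  (running 1/720)
  +(−1)^1/∏(1,0,4,0,1,4)! = -1/576  (running -1/2880)
⟨..|..⟩ = √(921600/11)·(-1/2880) = -0.100504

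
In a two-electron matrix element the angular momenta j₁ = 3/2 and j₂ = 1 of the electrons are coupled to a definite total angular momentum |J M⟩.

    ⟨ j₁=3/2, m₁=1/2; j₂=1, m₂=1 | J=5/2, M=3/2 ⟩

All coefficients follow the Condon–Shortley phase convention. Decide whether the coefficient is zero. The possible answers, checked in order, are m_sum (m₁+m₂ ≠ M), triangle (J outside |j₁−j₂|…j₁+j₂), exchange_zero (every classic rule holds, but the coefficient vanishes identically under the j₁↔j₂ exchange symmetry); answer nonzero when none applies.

m-sum: m₁+m₂ = 1/2+1 = 3/2, M = 3/2  ✓
triangle: |j₁−j₂| = 1/2 ≤ J = 5/2 ≤ j₁+j₂ = 5/2  ✓
exchange: j₁≠j₂ or m₁≠m₂ — the exchange symmetry imposes no constraint here
value check: CG = +√(3/5) = +0.774597 ≠ 0

nonzero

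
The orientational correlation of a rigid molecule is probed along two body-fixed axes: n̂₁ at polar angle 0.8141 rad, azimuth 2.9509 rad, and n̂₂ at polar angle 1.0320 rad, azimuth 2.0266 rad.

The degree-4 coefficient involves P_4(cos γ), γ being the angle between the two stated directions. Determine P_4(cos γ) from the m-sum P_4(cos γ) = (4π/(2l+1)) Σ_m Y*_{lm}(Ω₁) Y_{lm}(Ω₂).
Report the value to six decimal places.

Addition theorem: P_4(cos γ) = (4π/9) Σ_m Y*_{lm}(Ω₁) Y_{lm}(Ω₂), m = −4…4:
  [-4]  conj(Y_{4,-4})(Ω₁) = 0.08942 - 0.08546j ; Y_{4,-4}(Ω₂) = -0.05999 - 0.23258j ; Δ = -0.02524 - 0.01567j
  [-3]  conj(Y_{4,-3})(Ω₁) = -0.27773 + 0.17883j ; Y_{4,-3}(Ω₂) = 0.39775 + 0.08203j ; Δ = -0.12514 + 0.04835j
  [-2]  conj(Y_{4,-2})(Ω₁) = 0.37741 - 0.15135j ; Y_{4,-2}(Ω₂) = -0.12724 + 0.16422j ; Δ = -0.02317 + 0.08123j
  [-1]  conj(Y_{4,-1})(Ω₁) = -0.06938 + 0.01339j ; Y_{4,-1}(Ω₂) = 0.10612 + 0.21647j ; Δ = -0.01026 - 0.01360j
  [+0]  conj(Y_{4,0})(Ω₁) = -0.35593 + 0.00000j ; Y_{4,0}(Ω₂) = -0.26153 + 0.00000j ; Δ = 0.09309 + 0.00000j
  [+1]  conj(Y_{4,1})(Ω₁) = 0.06938 + 0.01339j ; Y_{4,1}(Ω₂) = -0.10612 + 0.21647j ; Δ = -0.01026 + 0.01360j
  [+2]  conj(Y_{4,2})(Ω₁) = 0.37741 + 0.15135j ; Y_{4,2}(Ω₂) = -0.12724 - 0.16422j ; Δ = -0.02317 - 0.08123j
  [+3]  conj(Y_{4,3})(Ω₁) = 0.27773 + 0.17883j ; Y_{4,3}(Ω₂) = -0.39775 + 0.08203j ; Δ = -0.12514 - 0.04835j
  [+4]  conj(Y_{4,4})(Ω₁) = 0.08942 + 0.08546j ; Y_{4,4}(Ω₂) = -0.05999 + 0.23258j ; Δ = -0.02524 + 0.01567j
Accumulated sum -0.27452 + 0.00000j; after 4π/(2l+1) scaling, -0.38331 + 0.00000j ⇒ P_4 = -0.383307

-0.383307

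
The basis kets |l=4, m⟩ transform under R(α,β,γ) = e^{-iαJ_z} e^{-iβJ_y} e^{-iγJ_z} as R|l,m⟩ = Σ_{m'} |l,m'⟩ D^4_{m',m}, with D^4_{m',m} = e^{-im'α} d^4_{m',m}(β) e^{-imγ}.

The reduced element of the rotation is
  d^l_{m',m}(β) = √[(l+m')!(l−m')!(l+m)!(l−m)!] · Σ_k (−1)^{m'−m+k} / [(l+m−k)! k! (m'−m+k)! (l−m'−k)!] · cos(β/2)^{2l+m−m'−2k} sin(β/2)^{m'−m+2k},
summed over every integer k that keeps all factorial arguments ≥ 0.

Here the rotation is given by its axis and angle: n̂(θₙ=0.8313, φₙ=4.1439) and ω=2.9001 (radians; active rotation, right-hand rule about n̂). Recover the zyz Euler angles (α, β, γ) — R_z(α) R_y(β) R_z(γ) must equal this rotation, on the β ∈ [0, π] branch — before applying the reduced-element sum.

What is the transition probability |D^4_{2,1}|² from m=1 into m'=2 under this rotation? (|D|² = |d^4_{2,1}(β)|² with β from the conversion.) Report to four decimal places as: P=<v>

P=0.0040

Axis–angle → zyz. n̂ = (sinθₙcosφₙ, sinθₙsinφₙ, cosθₙ) = (-0.397744, -0.622605, +0.673916), ω = 2.9001.
R = I cosω + sinω [n̂]ₓ + (1−cosω) n̂n̂ᵀ gives
  R = [-0.659172, +0.326921, -0.677211; +0.649258, -0.206957, -0.731870; -0.379417, -0.922113, -0.075836]
β = atan2(√(R₁₃²+R₂₃²), R₃₃) = 1.646705; α = atan2(R₂₃, R₁₃) mod 2π = 3.965761; γ = atan2(R₃₂, −R₃₁) mod 2π = 5.102739
D^4_{2,1}(3.9658,1.6467,5.1027) = e^{-i·2·3.9658}·d^4_{2,1}(1.6467)·e^{-i·1·5.1027}. Compute d first:
With c≡cos(β/2)=0.679766 and s≡sin(β/2)=0.733429, N=[720·2·120·6]^{1/2}=1018.233765
The bounds max(0,m−m')=0 and min(l+m,l−m')=2 give 3 terms
  k=0: (−1)^1·1018.2338/(240)·0.6798^7·0.7334^1 = -0.208695
  k=1: (−1)^2·1018.2338/(48)·0.6798^5·0.7334^3 = +1.214726
  k=2: (−1)^3·1018.2338/(72)·0.6798^3·0.7334^5 = -0.942722
d^4_{2,1}(1.6467) = -0.208695 +1.214726 -0.942722 = +0.063309
|D^4_{2,1}|² = |d^4_{2,1}(β)|² = (+0.063309)² = 0.004008 (the z-rotation phases have unit modulus)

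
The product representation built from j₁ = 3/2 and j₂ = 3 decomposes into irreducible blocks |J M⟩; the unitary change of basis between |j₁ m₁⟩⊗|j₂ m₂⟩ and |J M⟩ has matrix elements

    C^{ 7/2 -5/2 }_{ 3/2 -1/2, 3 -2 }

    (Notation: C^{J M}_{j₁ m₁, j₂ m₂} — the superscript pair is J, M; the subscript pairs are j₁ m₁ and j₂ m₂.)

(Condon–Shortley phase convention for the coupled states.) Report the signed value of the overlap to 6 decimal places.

+0.377964  (= +√(1/7))

j₁+j₂−J=1  J+j₁−j₂=2  J−j₁+j₂=5  j₁+j₂+J+1=9
(j₁±m₁, j₂±m₂, J±M) = (1,2,1,5,1,6)
P² = 6400/7
sum k=0..1:
  [0] +1/48 = 1/48
  [1] −1/120 = -1/120
S = 1/80
C² = P²·S² = 1/7 ; C = +0.377964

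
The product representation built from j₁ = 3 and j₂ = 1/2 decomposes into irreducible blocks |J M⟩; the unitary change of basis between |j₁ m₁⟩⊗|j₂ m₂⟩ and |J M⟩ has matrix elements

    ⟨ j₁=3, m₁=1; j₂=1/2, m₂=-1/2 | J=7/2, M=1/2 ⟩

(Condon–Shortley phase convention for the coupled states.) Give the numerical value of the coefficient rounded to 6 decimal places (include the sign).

triangle: 0!*6!*1!/8! = 720/40320
(j±m)!: 4!*2!*0!*1!*4!*3! = 6912
prefactor² = (2J+1)*Δ*N² = 6912/7
  k=0: +1/(0!*0!*2!*0!*4!*1!) = 1/48
Σ = 1/48  ⇒  CG² = 6912/7*(1/48)² = 3/7
CG = +√(3/7) = +0.654654

+√(3/7) ≈ +0.654654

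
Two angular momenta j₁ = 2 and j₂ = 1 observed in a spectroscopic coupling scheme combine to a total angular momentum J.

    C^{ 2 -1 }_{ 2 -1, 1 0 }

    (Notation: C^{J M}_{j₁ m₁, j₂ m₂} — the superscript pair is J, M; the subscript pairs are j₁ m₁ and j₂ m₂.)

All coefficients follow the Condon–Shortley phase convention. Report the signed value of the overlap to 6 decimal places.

-0.408248  (= −√(1/6))

triangle: 1!·3!·1!/6! = 6/720
(j±m)!: 1!·3!·1!·1!·1!·3! = 36
prefactor² = (2J+1)·Δ·N² = 3/2
  k=0: +1/(0!·1!·3!·1!·0!·0!) = 1/6
  k=1: −1/(1!·0!·2!·0!·1!·1!) = -1/2
Σ = -1/3  ⇒  CG² = 3/2·(-1/3)² = 1/6
CG = −√(1/6) = -0.408248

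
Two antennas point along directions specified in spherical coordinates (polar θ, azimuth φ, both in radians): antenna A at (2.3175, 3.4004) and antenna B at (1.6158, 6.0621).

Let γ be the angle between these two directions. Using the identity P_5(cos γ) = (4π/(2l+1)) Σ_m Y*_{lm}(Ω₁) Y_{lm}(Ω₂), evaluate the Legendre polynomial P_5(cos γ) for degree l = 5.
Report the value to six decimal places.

Expand P_5 via completeness: Σ_{m} conj(Y_{5,m}) at Ω₁ times Y_{5,m} at Ω₂ —
  term(m=-5) = (0.033639, -0.030847)   from Y*(Ω₁)=(-0.027006, -0.095076), Y(Ω₂)=(0.207229, 0.412679)
  term(m=-4) = (-0.006501, 0.017877)   from Y*(Ω₁)=(-0.147614, -0.248751), Y(Ω₂)=(-0.041681, -0.050868)
  term(m=-3) = (0.019085, 0.144720)   from Y*(Ω₁)=(-0.307553, -0.302081), Y(Ω₂)=(-0.266823, -0.208478)
  term(m=-2) = (-0.010332, -0.014751)   from Y*(Ω₁)=(-0.206930, -0.117826), Y(Ω₂)=(0.068355, 0.032362)
  term(m=-1) = (0.064131, 0.033379)   from Y*(Ω₁)=(0.224785, 0.059511), Y(Ω₂)=(0.303351, 0.068181)
  term(m=+0) = (-0.024128, 0.000000)   from Y*(Ω₁)=(0.308628, -0.000000), Y(Ω₂)=(-0.078177, 0.000000)
  term(m=+1) = (0.064131, -0.033379)   from Y*(Ω₁)=(-0.224785, 0.059511), Y(Ω₂)=(-0.303351, 0.068181)
  term(m=+2) = (-0.010332, 0.014751)   from Y*(Ω₁)=(-0.206930, 0.117826), Y(Ω₂)=(0.068355, -0.032362)
  term(m=+3) = (0.019085, -0.144720)   from Y*(Ω₁)=(0.307553, -0.302081), Y(Ω₂)=(0.266823, -0.208478)
  term(m=+4) = (-0.006501, -0.017877)   from Y*(Ω₁)=(-0.147614, 0.248751), Y(Ω₂)=(-0.041681, 0.050868)
  term(m=+5) = (0.033639, 0.030847)   from Y*(Ω₁)=(0.027006, -0.095076), Y(Ω₂)=(-0.207229, 0.412679)
Total Σ_m = (0.175919, -0.000000). Multiply by 1.142397: (0.200969, -0.000000). P_5(cos γ) = 0.200969

0.200969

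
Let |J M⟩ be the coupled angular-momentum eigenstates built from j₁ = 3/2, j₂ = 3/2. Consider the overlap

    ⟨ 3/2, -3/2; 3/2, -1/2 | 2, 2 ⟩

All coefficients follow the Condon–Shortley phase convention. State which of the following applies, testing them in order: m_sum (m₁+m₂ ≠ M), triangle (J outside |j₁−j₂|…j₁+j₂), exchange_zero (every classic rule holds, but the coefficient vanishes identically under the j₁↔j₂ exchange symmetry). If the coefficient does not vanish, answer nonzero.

m_sum

m-sum: m₁+m₂ = -3/2+(-1/2) = -2, M = 2  ✗ ⇒ coefficient is 0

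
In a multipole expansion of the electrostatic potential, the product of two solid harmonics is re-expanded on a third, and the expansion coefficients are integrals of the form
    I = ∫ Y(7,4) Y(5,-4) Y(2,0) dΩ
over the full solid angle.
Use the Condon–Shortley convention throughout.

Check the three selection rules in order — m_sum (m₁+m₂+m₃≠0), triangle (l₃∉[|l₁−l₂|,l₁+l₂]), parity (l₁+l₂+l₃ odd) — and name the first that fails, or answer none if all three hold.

none

m₁+m₂+m₃ = 4 − 4 + 0 = 0  ✓
triangle: |7−5|=2 ≤ l₃=2 ≤ 7+5=12  ✓
parity: l₁+l₂+l₃ = 14 is even  ✓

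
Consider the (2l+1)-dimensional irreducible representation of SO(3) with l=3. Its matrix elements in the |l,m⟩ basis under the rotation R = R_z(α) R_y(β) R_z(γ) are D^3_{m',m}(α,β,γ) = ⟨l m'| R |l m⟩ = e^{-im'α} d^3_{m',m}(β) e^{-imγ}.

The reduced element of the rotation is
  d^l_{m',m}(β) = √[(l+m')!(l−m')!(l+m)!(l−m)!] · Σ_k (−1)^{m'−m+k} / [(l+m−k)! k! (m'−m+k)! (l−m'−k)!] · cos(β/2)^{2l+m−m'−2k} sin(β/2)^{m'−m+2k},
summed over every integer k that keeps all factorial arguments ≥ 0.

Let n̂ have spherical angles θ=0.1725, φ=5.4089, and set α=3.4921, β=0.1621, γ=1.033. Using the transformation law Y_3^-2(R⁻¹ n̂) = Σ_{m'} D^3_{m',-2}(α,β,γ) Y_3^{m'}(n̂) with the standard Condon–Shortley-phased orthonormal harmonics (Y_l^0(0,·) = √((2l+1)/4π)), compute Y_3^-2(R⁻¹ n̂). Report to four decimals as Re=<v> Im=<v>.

Re=-0.0702 Im=-0.0147

Need the full column D^3_{m',-2} for m'=−3..3 at α=3.4921, β=0.1621, γ=1.0330.
cos(β/2)=0.996717, sin(β/2)=0.080961
d^3_{-3,-2}: single k=1 term ⇒ +0.195080;  D = +0.195024-0.004695i
d^3_{-2,-2}: k∈[0..1] ⇒ +0.980464 -0.032345 = +0.948119;  D = -0.882378+0.346898i
d^3_{-1,-2}: k∈[0..1] ⇒ -0.251847 +0.003323 = -0.248524;  D = -0.186006+0.164821i
d^3_{0,-2}: k∈[0..1] ⇒ +0.035433 -0.000234 = +0.035199;  D = -0.016727+0.030970i
d^3_{1,-2}: k∈[0..1] ⇒ -0.003323 +0.000011 = -0.003312;  D = -0.000478+0.003278i
d^3_{2,-2}: k∈[0..1] ⇒ +0.000213 -0.000000 = +0.000213;  D = +0.000044+0.000209i
d^3_{3,-2}: single k=0 term ⇒ -0.000008;  D = +0.000004+0.000007i
Y_3^{m'}(θ=0.1725,φ=5.4089) and Σ D·Y over m':
  (+0.1950-0.0047i)·(-0.0018+0.0010i)  (-0.8824+0.3469i)·(-0.0052+0.0292i)  (-0.1860+0.1648i)·(+0.1371+0.1639i)  (-0.0167+0.0310i)·(+0.6811+0.0000i)  (-0.0005+0.0033i)·(-0.1371+0.1639i)  (+0.0000+0.0002i)·(-0.0052-0.0292i)  (+0.0000+0.0000i)·(+0.0018+0.0010i)
Y_3^-2(R⁻¹ n̂) = -0.070235-0.014699i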